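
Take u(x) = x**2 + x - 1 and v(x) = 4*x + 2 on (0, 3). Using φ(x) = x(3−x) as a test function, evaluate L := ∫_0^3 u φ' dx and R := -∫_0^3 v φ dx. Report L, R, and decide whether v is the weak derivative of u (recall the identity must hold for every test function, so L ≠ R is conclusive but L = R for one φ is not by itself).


LHS = -18, RHS = -36. No, v is not the weak derivative of u.

u(x) = x**2 + x - 1, classical derivative u'(x) = 2*x + 1.
φ(x) = x(3−x), so φ'(x) = 3 - 2*x.
Note φ(0) = φ(3) = 0, so the boundary term u·φ vanishes.
LHS = ∫_0^3 u(x) φ'(x) dx = ∫_0^3 (-2*x^3 + x^2 + 5*x - 3) dx. Term by term:
  ∫_0^3 -2*x^3 dx = -81/2;  ∫_0^3 x^2 dx = 9;  ∫_0^3 5*x dx = 45/2;
  ∫_0^3 -3 dx = -9.
Sum: -81/2 + 9 + 45/2 − 9 = -18.
So LHS = -18.
∫_0^3 v(x) φ(x) dx = ∫_0^3 (-4*x^3 + 10*x^2 + 6*x) dx. Term by term:
  ∫_0^3 -4*x^3 dx = -81;  ∫_0^3 10*x^2 dx = 90;  ∫_0^3 6*x dx = 27.
Sum: -81 + 90 + 27 = 36.
So RHS = -∫_0^3 v(x) φ(x) dx = -36.
LHS − RHS = 18 ≠ 0, so the identity fails.
(For a valid weak derivative the identity must hold for EVERY test function, in particular this one. The failure shows v is NOT the weak derivative of u.)
Correct weak derivative would be u'(x) = 2*x + 1.


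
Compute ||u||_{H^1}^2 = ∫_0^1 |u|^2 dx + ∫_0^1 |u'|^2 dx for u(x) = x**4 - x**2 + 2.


||u||_{H^1}^2 = 176/45

The H^1 norm (squared) on an interval (0, L) is
  ||u||_{H^1}^2 = ∫_0^L u(x)^2 dx + ∫_0^L u'(x)^2 dx.
Compute u'(x) = 4*x**3 - 2*x.
Then u(x)^2 = x**8 - 2*x**6 + 5*x**4 - 4*x**2 + 4 and u'(x)^2 = 16*x**6 - 16*x**4 + 4*x**2.
Integrate each monomial from 0 to 1 using ∫_0^1 c·x^n dx = c·1^(n+1)/(n+1):
  ∫_0^1 u(x)^2 dx = ∫_0^1 (x^8 - 2*x^6 + 5*x^4 - 4*x^2 + 4) dx. Term by term:
    ∫_0^1 x^8 dx = 1/9;  ∫_0^1 -2*x^6 dx = -2/7;  ∫_0^1 5*x^4 dx = 1;
    ∫_0^1 -4*x^2 dx = -4/3;  ∫_0^1 4 dx = 4.
  Sum: 1/9 − 2/7 + 1 − 4/3 + 4 = 220/63.
  ∫_0^1 u'(x)^2 dx = ∫_0^1 (16*x^6 - 16*x^4 + 4*x^2) dx. Term by term:
    ∫_0^1 16*x^6 dx = 16/7;  ∫_0^1 -16*x^4 dx = -16/5;  ∫_0^1 4*x^2 dx = 4/3.
  Sum: 16/7 − 16/5 + 4/3 = 44/105.
Adding: ||u||_{H^1}^2 = 220/63 + 44/105 = 176/45.


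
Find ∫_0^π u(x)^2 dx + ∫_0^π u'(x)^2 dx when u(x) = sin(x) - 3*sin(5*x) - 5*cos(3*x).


||u||_{H^1(0,π)}^2 = 243*π

u'(x) = 15*sin(3*x) + cos(x) - 15*cos(5*x).
Expand u² and (u')² and integrate term by term on (0, π), using: for integers n ≥ 1, ∫_0^π sin²(nx) dx = ∫_0^π cos²(nx) dx = π/2; for n ≠ n', ∫_0^π sin(nx)sin(n'x) dx = ∫_0^π cos(nx)cos(n'x) dx = 0; and by product-to-sum, ∫_0^π sin(nx)cos(n'x) dx = ½∫_0^π [sin((n+n')x) + sin((n−n')x)] dx, which is 0 when n+n' is even and 2n/(n²−n'²) when n+n' is odd (it need not vanish on (0, π)).
  u² squared terms: (-5)²·∫cos(3x)² dx = 25·π/2 = 25*π/2;  (-3)²·∫sin(5x)² dx = 9·π/2 = 9*π/2;  (1)²·∫sin(x)² dx = 1·π/2 = π/2.
  u² cross terms: 2·(-5)·(-3)·∫cos(3x)·sin(5x) dx = 30·(0) = 0;  2·(-5)·(1)·∫cos(3x)·sin(x) dx = -10·(0) = 0;  2·(-3)·(1)·∫sin(5x)·sin(x) dx = -6·(0) = 0.
  So ∫_0^π u² dx = 25*π/2 + 9*π/2 + π/2 + 0 + 0 + 0 = 35*π/2.
  (u')² squared terms: (-15)²·∫cos(5x)² dx = 225·π/2 = 225*π/2;  (15)²·∫sin(3x)² dx = 225·π/2 = 225*π/2;  (1)²·∫cos(x)² dx = 1·π/2 = π/2.
  (u')² cross terms: 2·(-15)·(15)·∫cos(5x)·sin(3x) dx = -450·(0) = 0;  2·(-15)·(1)·∫cos(5x)·cos(x) dx = -30·(0) = 0;  2·(15)·(1)·∫sin(3x)·cos(x) dx = 30·(0) = 0.
  So ∫_0^π (u')² dx = 225*π/2 + 225*π/2 + π/2 + 0 + 0 + 0 = 451*π/2.
||u||_{H^1}^2 = (35*π/2) + (451*π/2) = 243*π.


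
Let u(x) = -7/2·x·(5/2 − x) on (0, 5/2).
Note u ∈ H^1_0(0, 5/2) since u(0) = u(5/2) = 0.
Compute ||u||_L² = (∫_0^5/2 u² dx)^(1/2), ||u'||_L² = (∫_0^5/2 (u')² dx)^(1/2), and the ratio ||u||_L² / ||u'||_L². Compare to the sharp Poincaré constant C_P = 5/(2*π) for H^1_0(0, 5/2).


||u||_L² / ||u'||_L² = sqrt(10)/4 < C_P = 5/(2*π).

u(x) = -7/2·x·(5/2 − x), so u'(x) = 7*x - 35/4.
u(x) = -7/2·x·(5/2 − x) vanishes at x = 0 and x = 5/2, so u ∈ H^1_0(0, 5/2). Differentiate via the product rule and integrate the resulting polynomials term by term.
  ∫_0^5/2 u² dx = ∫_0^5/2 (49*x^4/4 - 245*x^3/4 + 1225*x^2/16) dx. Term by term:
    ∫_0^5/2 49*x^4/4 dx = 30625/128;  ∫_0^5/2 -245*x^3/4 dx = -153125/256;  ∫_0^5/2 1225*x^2/16 dx = 153125/384.
  Sum: 30625/128 − 153125/256 + 153125/384 = 30625/768.
  ∫_0^5/2 (u')² dx = ∫_0^5/2 (49*x^2 - 245*x/2 + 1225/16) dx. Term by term:
    ∫_0^5/2 49*x^2 dx = 6125/24;  ∫_0^5/2 -245*x/2 dx = -6125/16;  ∫_0^5/2 1225/16 dx = 6125/32.
  Sum: 6125/24 − 6125/16 + 6125/32 = 6125/96.
∫_0^5/2 u² dx = 30625/768, so ||u||_L² = 175*sqrt(3)/48.
∫_0^5/2 (u')² dx = 6125/96, so ||u'||_L² = 35*sqrt(30)/24.
Ratio ||u||_L² / ||u'||_L² = sqrt(10)/4.
Sharp Poincaré constant on H^1_0(0, 5/2) is C_P = L/π = 5/(2*π), achieved by sin(2*π/5·x).
A polynomial bump cannot attain the sharp Poincaré constant (only the first sine eigenfunction does), so the ratio is strictly less than C_P, consistent with ||u||_L² ≤ C_P ||u'||_L².


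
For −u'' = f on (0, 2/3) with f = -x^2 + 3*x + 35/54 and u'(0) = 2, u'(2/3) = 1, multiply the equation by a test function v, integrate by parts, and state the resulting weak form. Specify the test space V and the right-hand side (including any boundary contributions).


V = H^1(0, 2/3) (v unrestricted at boundary; u is determined up to an additive constant); weak form: ∫_0^2/3 u'v' dx = ∫_0^2/3 (-x^2 + 3*x + 35/54) v dx + v(2/3) − 2·v(0) for all v ∈ V.

Multiply both sides by a test function v and integrate from 0 to 2/3:
  ∫_0^2/3 −u''(x) v(x) dx = ∫_0^2/3 f(x) v(x) dx.
Integrate the LHS by parts once:
  ∫_0^2/3 −u'' v dx = −[u'(x) v(x)]_0^2/3 + ∫_0^2/3 u'(x) v'(x) dx.
Thus ∫_0^2/3 u'(x) v'(x) dx = ∫_0^2/3 f(x) v(x) dx + [u'(x) v(x)]_0^2/3.
Choose V so that boundary terms are either known or forced to vanish.
u has inhomogeneous Neumann u'(0) = 2, u'(2/3) = 1. [u' v]_0^2/3 = (1)·v(2/3) − (2)·v(0) = v(2/3) − 2·v(0). Take V = H^1(0, 2/3); boundary term becomes part of RHS.
Weak formulation: find u (satisfying any essential BC) such that ∫_0^2/3 u'(x) v'(x) dx = ∫_0^2/3 f v dx + v(2/3) − 2·v(0) for all v ∈ V (Neumann data are natural BCs: they enter the RHS as boundary terms).
Substituting f(x) = -x^2 + 3*x + 35/54, the right-hand side is ∫_0^2/3 (-x^2 + 3*x + 35/54) v dx + v(2/3) − 2·v(0).
Compatibility check (pure Neumann): taking v ≡ 1 ∈ V gives 0 = ∫_0^2/3 f dx + (1) − (2), i.e. ∫_0^2/3 f dx must equal u'(0) − u'(2/3) = 1. Indeed ∫_0^2/3 (-x^2 + 3*x + 35/54) dx = 1, so the data are compatible. The solution is then unique only up to an additive constant (fix it e.g. by requiring ∫_0^2/3 u dx = 0).


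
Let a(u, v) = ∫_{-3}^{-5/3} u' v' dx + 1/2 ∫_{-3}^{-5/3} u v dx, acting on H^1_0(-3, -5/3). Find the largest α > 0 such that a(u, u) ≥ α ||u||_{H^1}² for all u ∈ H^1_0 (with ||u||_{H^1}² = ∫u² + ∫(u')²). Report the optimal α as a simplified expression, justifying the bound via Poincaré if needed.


α = (8 + 9*π^2)/(16 + 9*π^2)

Coercivity of a(·,·) on H^1_0(-3, -5/3) means a(u, u) ≥ α ||u||_{H^1}² for every u ∈ H^1_0.
The interval has length L = 4/3, and Poincaré/coercivity depend only on L. Here a(u, u) = ∫(u')² + (1/2)·∫u².
Here 0 < c = 1/2 < 1. The condition a(u,u) ≥ α||u||_{H^1}² reads (1−α)∫(u')² ≥ (α−c)∫u². Any admissible α is ≤ 1 (rapidly oscillating u have ∫u²/∫(u')² → 0), and α = 1 would force 0 ≥ (1−c)∫u², impossible since c < 1; so 1−α > 0. By the sharp Poincaré inequality on H^1_0 of an interval of length L, ∫(u')² ≥ (π/L)²∫u² with equality for the first sine mode sin(π(x−x₀)/L) (x₀ the left endpoint), so the inequality holds for all u iff (1−α)(π/L)² ≥ α − c, i.e. α ≤ ((π/L)² + c)/((π/L)² + 1) = (1 + c(L/π)²)/(1 + (L/π)²). With (π/L)² = 9*π^2/16 and c = 1/2, the largest admissible constant is α = ((π/L)² + c)/((π/L)² + 1).
Simplifying, α = (8 + 9*π^2)/(16 + 9*π^2).


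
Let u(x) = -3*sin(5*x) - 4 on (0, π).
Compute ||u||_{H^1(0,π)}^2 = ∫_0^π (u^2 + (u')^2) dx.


||u||_{H^1(0,π)}^2 = 48/5 + 133*π

u'(x) = -15*cos(5*x).
Expand u² and (u')² and integrate term by term on (0, π), using: for integers n ≥ 1, ∫_0^π sin²(nx) dx = ∫_0^π cos²(nx) dx = π/2; for n ≠ n', ∫_0^π sin(nx)sin(n'x) dx = ∫_0^π cos(nx)cos(n'x) dx = 0; and by product-to-sum, ∫_0^π sin(nx)cos(n'x) dx = ½∫_0^π [sin((n+n')x) + sin((n−n')x)] dx, which is 0 when n+n' is even and 2n/(n²−n'²) when n+n' is odd (it need not vanish on (0, π)). For the constant mode: ∫_0^π 1 dx = π, ∫_0^π cos(nx) dx = 0, ∫_0^π sin(nx) dx = (1−(−1)^n)/n.
  u² squared terms: (-4)²·∫1 dx = 16·π = 16*π;  (-3)²·∫sin(5x)² dx = 9·π/2 = 9*π/2.
  u² cross terms: 2·(-4)·(-3)·∫1·sin(5x) dx = 24·(2/5) = 48/5.
  So ∫_0^π u² dx = 16*π + 9*π/2 + 48/5 = 48/5 + 41*π/2.
  (u')² squared terms: (-15)²·∫cos(5x)² dx = 225·π/2 = 225*π/2.
  So ∫_0^π (u')² dx = 225*π/2.
||u||_{H^1}^2 = (48/5 + 41*π/2) + (225*π/2) = 48/5 + 133*π.


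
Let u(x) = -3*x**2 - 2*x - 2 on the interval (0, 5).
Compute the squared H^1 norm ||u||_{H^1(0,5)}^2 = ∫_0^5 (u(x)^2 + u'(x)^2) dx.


||u||_{H^1}^2 = 30320/3

The H^1 norm (squared) on an interval (0, L) is
  ||u||_{H^1}^2 = ∫_0^L u(x)^2 dx + ∫_0^L u'(x)^2 dx.
Compute u'(x) = -6*x - 2.
Then u(x)^2 = 9*x**4 + 12*x**3 + 16*x**2 + 8*x + 4 and u'(x)^2 = 36*x**2 + 24*x + 4.
Integrate each monomial from 0 to 5 using ∫_0^5 c·x^n dx = c·5^(n+1)/(n+1):
  ∫_0^5 u(x)^2 dx = ∫_0^5 (9*x^4 + 12*x^3 + 16*x^2 + 8*x + 4) dx. Term by term:
    ∫_0^5 9*x^4 dx = 5625;  ∫_0^5 12*x^3 dx = 1875;  ∫_0^5 16*x^2 dx = 2000/3;
    ∫_0^5 8*x dx = 100;  ∫_0^5 4 dx = 20.
  Sum: 5625 + 1875 + 2000/3 + 100 + 20 = 24860/3.
  ∫_0^5 u'(x)^2 dx = ∫_0^5 (36*x^2 + 24*x + 4) dx. Term by term:
    ∫_0^5 36*x^2 dx = 1500;  ∫_0^5 24*x dx = 300;  ∫_0^5 4 dx = 20.
  Sum: 1500 + 300 + 20 = 1820.
Adding: ||u||_{H^1}^2 = 24860/3 + 1820 = 30320/3.


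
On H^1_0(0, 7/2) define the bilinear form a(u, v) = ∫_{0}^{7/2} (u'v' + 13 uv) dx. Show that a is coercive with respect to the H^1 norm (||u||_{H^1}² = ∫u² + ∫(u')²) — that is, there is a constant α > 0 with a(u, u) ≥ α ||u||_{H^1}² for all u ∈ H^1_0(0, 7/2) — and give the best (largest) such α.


α = 1

Coercivity of a(·,·) on H^1_0(0, 7/2) means a(u, u) ≥ α ||u||_{H^1}² for every u ∈ H^1_0.
The interval has length L = 7/2, and Poincaré/coercivity depend only on L. Here a(u, u) = ∫(u')² + (13)·∫u².
Here c = 13 ≥ 1, so a(u,u) = ∫(u')² + c∫u² ≥ ∫(u')² + ∫u² = ||u||_{H^1}², i.e. α = 1 works. No larger α is possible: a(u,u) ≥ α||u||_{H^1}² means (1−α)∫(u')² ≥ (α−c)∫u², and for the modes u_n = sin(nπ(x−x₀)/L) (x₀ the left endpoint) one has ∫u_n²/∫(u_n')² = (L/(nπ))² → 0, so a(u_n,u_n)/||u_n||_{H^1}² → 1. Hence the optimal constant is α = 1.
Therefore α = 1.


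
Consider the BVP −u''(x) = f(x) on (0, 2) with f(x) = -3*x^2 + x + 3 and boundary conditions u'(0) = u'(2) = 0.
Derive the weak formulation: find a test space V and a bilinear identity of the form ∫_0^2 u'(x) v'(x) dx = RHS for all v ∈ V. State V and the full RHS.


V = H^1(0, 2) (no boundary constraint on v; u is determined up to an additive constant); weak form: ∫_0^2 u'v' dx = ∫_0^2 (-3*x^2 + x + 3) v dx for all v ∈ V.

Multiply both sides by a test function v and integrate from 0 to 2:
  ∫_0^2 −u''(x) v(x) dx = ∫_0^2 f(x) v(x) dx.
Integrate the LHS by parts once:
  ∫_0^2 −u'' v dx = −[u'(x) v(x)]_0^2 + ∫_0^2 u'(x) v'(x) dx.
Thus ∫_0^2 u'(x) v'(x) dx = ∫_0^2 f(x) v(x) dx + [u'(x) v(x)]_0^2.
Choose V so that boundary terms are either known or forced to vanish.
u has homogeneous Neumann: u'(0) = u'(2) = 0. So [u' v]_0^2 = 0·v(2) − 0·v(0) = 0 for any v; take V = H^1(0, 2).
Weak formulation: find u (satisfying any essential BC) such that ∫_0^2 u'(x) v'(x) dx = ∫_0^2 f v dx for all v ∈ V (homogeneous Neumann, so boundary terms vanish).
Substituting f(x) = -3*x^2 + x + 3, the right-hand side is ∫_0^2 (-3*x^2 + x + 3) v dx.
Compatibility check (pure Neumann): taking v ≡ 1 ∈ V gives 0 = ∫_0^2 f dx + (0) − (0), i.e. ∫_0^2 f dx must equal u'(0) − u'(2) = 0. Indeed ∫_0^2 (-3*x^2 + x + 3) dx = 0, so the data are compatible. The solution is then unique only up to an additive constant (fix it e.g. by requiring ∫_0^2 u dx = 0).


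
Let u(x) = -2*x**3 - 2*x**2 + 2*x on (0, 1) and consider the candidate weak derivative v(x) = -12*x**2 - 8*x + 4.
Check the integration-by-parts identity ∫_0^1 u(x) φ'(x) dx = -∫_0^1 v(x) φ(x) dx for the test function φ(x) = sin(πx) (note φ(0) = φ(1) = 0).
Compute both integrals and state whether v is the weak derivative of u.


LHS = -24/π^3 + 6/π, RHS = -48/π^3 + 12/π. No, v is not the weak derivative of u.

u(x) = -2*x**3 - 2*x**2 + 2*x, classical derivative u'(x) = -6*x**2 - 4*x + 2.
φ(x) = sin(πx), so φ'(x) = π*cos(π*x).
Note φ(0) = φ(1) = 0, so the boundary term u·φ vanishes.
LHS = ∫_0^1 u(x) φ'(x) dx = ∫_0^1 (-2*π*x^3*cos(π*x) - 2*π*x^2*cos(π*x) + 2*π*x*cos(π*x)) dx. Term by term:
  ∫_0^1 -2*π*x^2*cos(π*x) dx = 4/π;  ∫_0^1 -2*π*x^3*cos(π*x) dx = -24/π^3 + 6/π;  ∫_0^1 2*π*x*cos(π*x) dx = -4/π.
Sum: 4/π + -24/π^3 + 6/π − 4/π = -24/π^3 + 6/π.
So LHS = -24/π^3 + 6/π.
∫_0^1 v(x) φ(x) dx = ∫_0^1 (-12*x^2*sin(π*x) - 8*x*sin(π*x) + 4*sin(π*x)) dx. Term by term:
  ∫_0^1 4*sin(π*x) dx = 8/π;  ∫_0^1 -12*x^2*sin(π*x) dx = -12/π + 48/π^3;  ∫_0^1 -8*x*sin(π*x) dx = -8/π.
Sum: 8/π + -12/π + 48/π^3 − 8/π = -12/π + 48/π^3.
So RHS = -∫_0^1 v(x) φ(x) dx = -48/π^3 + 12/π.
LHS − RHS = -6/π + 24/π^3 ≠ 0, so the identity fails.
(For a valid weak derivative the identity must hold for EVERY test function, in particular this one. The failure shows v is NOT the weak derivative of u.)
Correct weak derivative would be u'(x) = -6*x**2 - 4*x + 2.


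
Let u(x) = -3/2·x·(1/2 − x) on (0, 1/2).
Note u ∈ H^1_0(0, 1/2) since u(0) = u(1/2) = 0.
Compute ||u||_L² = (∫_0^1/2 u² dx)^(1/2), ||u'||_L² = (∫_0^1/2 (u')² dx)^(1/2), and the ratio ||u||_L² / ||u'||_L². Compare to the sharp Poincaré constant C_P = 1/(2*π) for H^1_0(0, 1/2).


||u||_L² / ||u'||_L² = sqrt(10)/20 < C_P = 1/(2*π).

u(x) = -3/2·x·(1/2 − x), so u'(x) = 3*x - 3/4.
u(x) = -3/2·x·(1/2 − x) vanishes at x = 0 and x = 1/2, so u ∈ H^1_0(0, 1/2). Differentiate via the product rule and integrate the resulting polynomials term by term.
  ∫_0^1/2 u² dx = ∫_0^1/2 (9*x^4/4 - 9*x^3/4 + 9*x^2/16) dx. Term by term:
    ∫_0^1/2 9*x^4/4 dx = 9/640;  ∫_0^1/2 -9*x^3/4 dx = -9/256;  ∫_0^1/2 9*x^2/16 dx = 3/128.
  Sum: 9/640 − 9/256 + 3/128 = 3/1280.
  ∫_0^1/2 (u')² dx = ∫_0^1/2 (9*x^2 - 9*x/2 + 9/16) dx. Term by term:
    ∫_0^1/2 9*x^2 dx = 3/8;  ∫_0^1/2 -9*x/2 dx = -9/16;  ∫_0^1/2 9/16 dx = 9/32.
  Sum: 3/8 − 9/16 + 9/32 = 3/32.
∫_0^1/2 u² dx = 3/1280, so ||u||_L² = sqrt(15)/80.
∫_0^1/2 (u')² dx = 3/32, so ||u'||_L² = sqrt(6)/8.
Ratio ||u||_L² / ||u'||_L² = sqrt(10)/20.
Sharp Poincaré constant on H^1_0(0, 1/2) is C_P = L/π = 1/(2*π), achieved by sin(2*π·x).
A polynomial bump cannot attain the sharp Poincaré constant (only the first sine eigenfunction does), so the ratio is strictly less than C_P, consistent with ||u||_L² ≤ C_P ||u'||_L².


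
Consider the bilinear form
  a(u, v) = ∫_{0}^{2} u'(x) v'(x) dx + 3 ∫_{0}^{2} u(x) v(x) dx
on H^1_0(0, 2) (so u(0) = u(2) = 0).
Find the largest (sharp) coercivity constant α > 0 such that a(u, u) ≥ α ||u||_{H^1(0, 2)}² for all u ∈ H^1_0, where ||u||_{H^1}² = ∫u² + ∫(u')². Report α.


α = 1

Coercivity of a(·,·) on H^1_0(0, 2) means a(u, u) ≥ α ||u||_{H^1}² for every u ∈ H^1_0.
The interval has length L = 2, and Poincaré/coercivity depend only on L. Here a(u, u) = ∫(u')² + (3)·∫u².
Here c = 3 ≥ 1, so a(u,u) = ∫(u')² + c∫u² ≥ ∫(u')² + ∫u² = ||u||_{H^1}², i.e. α = 1 works. No larger α is possible: a(u,u) ≥ α||u||_{H^1}² means (1−α)∫(u')² ≥ (α−c)∫u², and for the modes u_n = sin(nπ(x−x₀)/L) (x₀ the left endpoint) one has ∫u_n²/∫(u_n')² = (L/(nπ))² → 0, so a(u_n,u_n)/||u_n||_{H^1}² → 1. Hence the optimal constant is α = 1.
Therefore α = 1.


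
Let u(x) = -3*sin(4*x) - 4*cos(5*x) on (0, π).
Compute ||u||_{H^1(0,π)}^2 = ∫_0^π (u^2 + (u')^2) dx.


||u||_{H^1(0,π)}^2 = -1664/3 + 569*π/2

u'(x) = 20*sin(5*x) - 12*cos(4*x).
Expand u² and (u')² and integrate term by term on (0, π), using: for integers n ≥ 1, ∫_0^π sin²(nx) dx = ∫_0^π cos²(nx) dx = π/2; for n ≠ n', ∫_0^π sin(nx)sin(n'x) dx = ∫_0^π cos(nx)cos(n'x) dx = 0; and by product-to-sum, ∫_0^π sin(nx)cos(n'x) dx = ½∫_0^π [sin((n+n')x) + sin((n−n')x)] dx, which is 0 when n+n' is even and 2n/(n²−n'²) when n+n' is odd (it need not vanish on (0, π)).
  u² squared terms: (-4)²·∫cos(5x)² dx = 16·π/2 = 8*π;  (-3)²·∫sin(4x)² dx = 9·π/2 = 9*π/2.
  u² cross terms: 2·(-4)·(-3)·∫cos(5x)·sin(4x) dx = 24·(-8/9) = -64/3.
  So ∫_0^π u² dx = 8*π + 9*π/2 − 64/3 = -64/3 + 25*π/2.
  (u')² squared terms: (-12)²·∫cos(4x)² dx = 144·π/2 = 72*π;  (20)²·∫sin(5x)² dx = 400·π/2 = 200*π.
  (u')² cross terms: 2·(-12)·(20)·∫cos(4x)·sin(5x) dx = -480·(10/9) = -1600/3.
  So ∫_0^π (u')² dx = 72*π + 200*π − 1600/3 = -1600/3 + 272*π.
||u||_{H^1}^2 = (-64/3 + 25*π/2) + (-1600/3 + 272*π) = -1664/3 + 569*π/2.


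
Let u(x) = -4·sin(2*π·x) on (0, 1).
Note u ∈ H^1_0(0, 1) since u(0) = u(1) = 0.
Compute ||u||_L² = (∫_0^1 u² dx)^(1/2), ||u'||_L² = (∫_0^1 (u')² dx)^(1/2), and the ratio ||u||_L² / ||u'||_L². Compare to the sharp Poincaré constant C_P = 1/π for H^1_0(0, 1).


||u||_L² / ||u'||_L² = 1/(2*π) < C_P = 1/π.

u(x) = -4·sin(2*π·x), so u'(x) = -8*π*cos(2*π*x).
Writing u(x) = A·sin(kπx/L) with A = -4 and k = 2, use ∫_0^L sin²(kπx/L) dx = L/2 and ∫_0^L cos²(kπx/L) dx = L/2.
u² = 16·sin²(2*π·x) and (u')² = 64*π^2·cos²(2*π·x), and each of sin², cos² integrates to L/2 = 1/2 over (0, 1).
∫_0^1 u² dx = 8, so ||u||_L² = 2*sqrt(2).
∫_0^1 (u')² dx = 32*π^2, so ||u'||_L² = 4*sqrt(2)*π.
Ratio ||u||_L² / ||u'||_L² = 1/(2*π).
Sharp Poincaré constant on H^1_0(0, 1) is C_P = L/π = 1/π, achieved by sin(π·x).
This is the k = 2 harmonic; the ratio L/(kπ) is strictly less than C_P = L/π, consistent with the sharp inequality ||u||_L² ≤ C_P ||u'||_L².


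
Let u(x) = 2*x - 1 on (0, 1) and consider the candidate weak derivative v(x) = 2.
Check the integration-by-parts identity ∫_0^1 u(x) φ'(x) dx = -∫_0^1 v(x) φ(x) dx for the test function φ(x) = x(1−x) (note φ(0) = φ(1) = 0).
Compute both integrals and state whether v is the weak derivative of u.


LHS = -1/3, RHS = -1/3. Yes, v = u' weakly.

u(x) = 2*x - 1, classical derivative u'(x) = 2.
φ(x) = x(1−x), so φ'(x) = 1 - 2*x.
Note φ(0) = φ(1) = 0, so the boundary term u·φ vanishes.
LHS = ∫_0^1 u(x) φ'(x) dx = ∫_0^1 (-4*x^2 + 4*x - 1) dx. Term by term:
  ∫_0^1 -4*x^2 dx = -4/3;  ∫_0^1 4*x dx = 2;  ∫_0^1 -1 dx = -1.
Sum: -4/3 + 2 − 1 = -1/3.
So LHS = -1/3.
∫_0^1 v(x) φ(x) dx = ∫_0^1 (-2*x^2 + 2*x) dx. Term by term:
  ∫_0^1 -2*x^2 dx = -2/3;  ∫_0^1 2*x dx = 1.
Sum: -2/3 + 1 = 1/3.
So RHS = -∫_0^1 v(x) φ(x) dx = -1/3.
LHS = RHS, so the identity holds for this test φ.
Moreover u is smooth here and v(x) = u'(x) = 2 pointwise, so the identity holds for every test function. Hence v is the weak derivative of u.


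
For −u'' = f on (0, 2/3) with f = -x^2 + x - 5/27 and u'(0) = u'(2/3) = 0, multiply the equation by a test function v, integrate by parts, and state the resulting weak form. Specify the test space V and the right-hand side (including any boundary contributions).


V = H^1(0, 2/3) (no boundary constraint on v; u is determined up to an additive constant); weak form: ∫_0^2/3 u'v' dx = ∫_0^2/3 (-x^2 + x - 5/27) v dx for all v ∈ V.

Multiply both sides by a test function v and integrate from 0 to 2/3:
  ∫_0^2/3 −u''(x) v(x) dx = ∫_0^2/3 f(x) v(x) dx.
Integrate the LHS by parts once:
  ∫_0^2/3 −u'' v dx = −[u'(x) v(x)]_0^2/3 + ∫_0^2/3 u'(x) v'(x) dx.
Thus ∫_0^2/3 u'(x) v'(x) dx = ∫_0^2/3 f(x) v(x) dx + [u'(x) v(x)]_0^2/3.
Choose V so that boundary terms are either known or forced to vanish.
u has homogeneous Neumann: u'(0) = u'(2/3) = 0. So [u' v]_0^2/3 = 0·v(2/3) − 0·v(0) = 0 for any v; take V = H^1(0, 2/3).
Weak formulation: find u (satisfying any essential BC) such that ∫_0^2/3 u'(x) v'(x) dx = ∫_0^2/3 f v dx for all v ∈ V (homogeneous Neumann, so boundary terms vanish).
Substituting f(x) = -x^2 + x - 5/27, the right-hand side is ∫_0^2/3 (-x^2 + x - 5/27) v dx.
Compatibility check (pure Neumann): taking v ≡ 1 ∈ V gives 0 = ∫_0^2/3 f dx + (0) − (0), i.e. ∫_0^2/3 f dx must equal u'(0) − u'(2/3) = 0. Indeed ∫_0^2/3 (-x^2 + x - 5/27) dx = 0, so the data are compatible. The solution is then unique only up to an additive constant (fix it e.g. by requiring ∫_0^2/3 u dx = 0).


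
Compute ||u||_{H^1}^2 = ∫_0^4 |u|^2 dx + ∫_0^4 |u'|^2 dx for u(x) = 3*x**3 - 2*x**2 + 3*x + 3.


||u||_{H^1}^2 = 3275672/105

The H^1 norm (squared) on an interval (0, L) is
  ||u||_{H^1}^2 = ∫_0^L u(x)^2 dx + ∫_0^L u'(x)^2 dx.
Compute u'(x) = 9*x**2 - 4*x + 3.
Then u(x)^2 = 9*x**6 - 12*x**5 + 22*x**4 + 6*x**3 - 3*x**2 + 18*x + 9 and u'(x)^2 = 81*x**4 - 72*x**3 + 70*x**2 - 24*x + 9.
Integrate each monomial from 0 to 4 using ∫_0^4 c·x^n dx = c·4^(n+1)/(n+1):
  ∫_0^4 u(x)^2 dx = ∫_0^4 (9*x^6 - 12*x^5 + 22*x^4 + 6*x^3 - 3*x^2 + 18*x + 9) dx. Term by term:
    ∫_0^4 9*x^6 dx = 147456/7;  ∫_0^4 -12*x^5 dx = -8192;  ∫_0^4 22*x^4 dx = 22528/5;
    ∫_0^4 6*x^3 dx = 384;  ∫_0^4 -3*x^2 dx = -64;  ∫_0^4 18*x dx = 144;
    ∫_0^4 9 dx = 36.
  Sum: 147456/7 − 8192 + 22528/5 + 384 − 64 + 144 + 36 = 625756/35.
  ∫_0^4 u'(x)^2 dx = ∫_0^4 (81*x^4 - 72*x^3 + 70*x^2 - 24*x + 9) dx. Term by term:
    ∫_0^4 81*x^4 dx = 82944/5;  ∫_0^4 -72*x^3 dx = -4608;  ∫_0^4 70*x^2 dx = 4480/3;
    ∫_0^4 -24*x dx = -192;  ∫_0^4 9 dx = 36.
  Sum: 82944/5 − 4608 + 4480/3 − 192 + 36 = 199772/15.
Adding: ||u||_{H^1}^2 = 625756/35 + 199772/15 = 3275672/105.


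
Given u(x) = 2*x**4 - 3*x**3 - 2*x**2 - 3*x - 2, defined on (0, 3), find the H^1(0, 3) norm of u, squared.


||u||_{H^1}^2 = 362667/70

The H^1 norm (squared) on an interval (0, L) is
  ||u||_{H^1}^2 = ∫_0^L u(x)^2 dx + ∫_0^L u'(x)^2 dx.
Compute u'(x) = 8*x**3 - 9*x**2 - 4*x - 3.
Then u(x)^2 = 4*x**8 - 12*x**7 + x**6 + 14*x**4 + 24*x**3 + 17*x**2 + 12*x + 4 and u'(x)^2 = 64*x**6 - 144*x**5 + 17*x**4 + 24*x**3 + 70*x**2 + 24*x + 9.
Integrate each monomial from 0 to 3 using ∫_0^3 c·x^n dx = c·3^(n+1)/(n+1):
  ∫_0^3 u(x)^2 dx = ∫_0^3 (4*x^8 - 12*x^7 + x^6 + 14*x^4 + 24*x^3 + 17*x^2 + 12*x + 4) dx. Term by term:
    ∫_0^3 4*x^8 dx = 8748;  ∫_0^3 -12*x^7 dx = -19683/2;  ∫_0^3 x^6 dx = 2187/7;
    ∫_0^3 14*x^4 dx = 3402/5;  ∫_0^3 24*x^3 dx = 486;  ∫_0^3 17*x^2 dx = 153;
    ∫_0^3 12*x dx = 54;  ∫_0^3 4 dx = 12.
  Sum: 8748 − 19683/2 + 2187/7 + 3402/5 + 486 + 153 + 54 + 12 = 42303/70.
  ∫_0^3 u'(x)^2 dx = ∫_0^3 (64*x^6 - 144*x^5 + 17*x^4 + 24*x^3 + 70*x^2 + 24*x + 9) dx. Term by term:
    ∫_0^3 64*x^6 dx = 139968/7;  ∫_0^3 -144*x^5 dx = -17496;  ∫_0^3 17*x^4 dx = 4131/5;
    ∫_0^3 24*x^3 dx = 486;  ∫_0^3 70*x^2 dx = 630;  ∫_0^3 24*x dx = 108;
    ∫_0^3 9 dx = 27.
  Sum: 139968/7 − 17496 + 4131/5 + 486 + 630 + 108 + 27 = 160182/35.
Adding: ||u||_{H^1}^2 = 42303/70 + 160182/35 = 362667/70.


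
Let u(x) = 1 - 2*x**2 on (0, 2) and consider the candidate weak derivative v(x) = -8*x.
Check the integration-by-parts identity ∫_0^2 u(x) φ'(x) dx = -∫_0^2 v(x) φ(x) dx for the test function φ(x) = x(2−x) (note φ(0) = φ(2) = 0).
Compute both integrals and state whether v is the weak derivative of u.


LHS = 16/3, RHS = 32/3. No, v is not the weak derivative of u.

u(x) = 1 - 2*x**2, classical derivative u'(x) = -4*x.
φ(x) = x(2−x), so φ'(x) = 2 - 2*x.
Note φ(0) = φ(2) = 0, so the boundary term u·φ vanishes.
LHS = ∫_0^2 u(x) φ'(x) dx = ∫_0^2 (4*x^3 - 4*x^2 - 2*x + 2) dx. Term by term:
  ∫_0^2 4*x^3 dx = 16;  ∫_0^2 -4*x^2 dx = -32/3;  ∫_0^2 -2*x dx = -4;
  ∫_0^2 2 dx = 4.
Sum: 16 − 32/3 − 4 + 4 = 16/3.
So LHS = 16/3.
∫_0^2 v(x) φ(x) dx = ∫_0^2 (8*x^3 - 16*x^2) dx. Term by term:
  ∫_0^2 8*x^3 dx = 32;  ∫_0^2 -16*x^2 dx = -128/3.
Sum: 32 − 128/3 = -32/3.
So RHS = -∫_0^2 v(x) φ(x) dx = 32/3.
LHS − RHS = -16/3 ≠ 0, so the identity fails.
(For a valid weak derivative the identity must hold for EVERY test function, in particular this one. The failure shows v is NOT the weak derivative of u.)
Correct weak derivative would be u'(x) = -4*x.


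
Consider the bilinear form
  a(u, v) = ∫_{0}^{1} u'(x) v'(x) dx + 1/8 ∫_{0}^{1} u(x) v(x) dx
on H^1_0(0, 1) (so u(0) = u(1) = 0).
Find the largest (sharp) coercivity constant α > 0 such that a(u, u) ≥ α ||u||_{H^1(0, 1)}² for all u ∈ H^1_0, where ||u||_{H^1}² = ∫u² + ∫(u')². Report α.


α = (1/8 + π^2)/(1 + π^2)

Coercivity of a(·,·) on H^1_0(0, 1) means a(u, u) ≥ α ||u||_{H^1}² for every u ∈ H^1_0.
The interval has length L = 1, and Poincaré/coercivity depend only on L. Here a(u, u) = ∫(u')² + (1/8)·∫u².
Here 0 < c = 1/8 < 1. The condition a(u,u) ≥ α||u||_{H^1}² reads (1−α)∫(u')² ≥ (α−c)∫u². Any admissible α is ≤ 1 (rapidly oscillating u have ∫u²/∫(u')² → 0), and α = 1 would force 0 ≥ (1−c)∫u², impossible since c < 1; so 1−α > 0. By the sharp Poincaré inequality on H^1_0 of an interval of length L, ∫(u')² ≥ (π/L)²∫u² with equality for the first sine mode sin(π(x−x₀)/L) (x₀ the left endpoint), so the inequality holds for all u iff (1−α)(π/L)² ≥ α − c, i.e. α ≤ ((π/L)² + c)/((π/L)² + 1) = (1 + c(L/π)²)/(1 + (L/π)²). With (π/L)² = π^2 and c = 1/8, the largest admissible constant is α = ((π/L)² + c)/((π/L)² + 1).
Simplifying, α = (1/8 + π^2)/(1 + π^2).


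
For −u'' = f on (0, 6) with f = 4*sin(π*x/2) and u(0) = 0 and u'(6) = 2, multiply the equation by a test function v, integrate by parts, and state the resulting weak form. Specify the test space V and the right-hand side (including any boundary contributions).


V = {v ∈ H^1(0, 6) : v(0) = 0} (test functions vanish at x = 0 where u is specified); weak form: ∫_0^6 u'v' dx = ∫_0^6 (4*sin(π*x/2)) v dx + 2·v(6) for all v ∈ V.

Multiply both sides by a test function v and integrate from 0 to 6:
  ∫_0^6 −u''(x) v(x) dx = ∫_0^6 f(x) v(x) dx.
Integrate the LHS by parts once:
  ∫_0^6 −u'' v dx = −[u'(x) v(x)]_0^6 + ∫_0^6 u'(x) v'(x) dx.
Thus ∫_0^6 u'(x) v'(x) dx = ∫_0^6 f(x) v(x) dx + [u'(x) v(x)]_0^6.
Choose V so that boundary terms are either known or forced to vanish.
Mixed BC: u(0) = 0 (Dirichlet) and u'(6) = 2 (Neumann). Define V = {v ∈ H^1(0, 6) : v(0) = 0}. Then [u' v]_0^6 = u'(6)·v(6) − u'(0)·0 = 2·v(6).
Weak formulation: find u (satisfying any essential BC) such that ∫_0^6 u'(x) v'(x) dx = ∫_0^6 f v dx + 2·v(6) for all v ∈ V (Dirichlet at 0 absorbed into V; Neumann datum at x = 6 contributes the boundary term).
Substituting f(x) = 4*sin(π*x/2), the right-hand side is ∫_0^6 (4*sin(π*x/2)) v dx + 2·v(6).


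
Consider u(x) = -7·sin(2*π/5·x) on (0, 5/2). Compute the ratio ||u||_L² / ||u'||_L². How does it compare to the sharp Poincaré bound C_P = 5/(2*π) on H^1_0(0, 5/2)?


||u||_L² / ||u'||_L² = 5/(2*π) = C_P.

u(x) = -7·sin(2*π/5·x), so u'(x) = -14*π*cos(2*π*x/5)/5.
Writing u(x) = A·sin(kπx/L) with A = -7 and k = 1, use ∫_0^L sin²(kπx/L) dx = L/2 and ∫_0^L cos²(kπx/L) dx = L/2.
u² = 49·sin²(2*π/5·x) and (u')² = 196*π^2/25·cos²(2*π/5·x), and each of sin², cos² integrates to L/2 = 5/4 over (0, 5/2).
∫_0^5/2 u² dx = 245/4, so ||u||_L² = 7*sqrt(5)/2.
∫_0^5/2 (u')² dx = 49*π^2/5, so ||u'||_L² = 7*sqrt(5)*π/5.
Ratio ||u||_L² / ||u'||_L² = 5/(2*π).
Sharp Poincaré constant on H^1_0(0, 5/2) is C_P = L/π = 5/(2*π), achieved by sin(2*π/5·x).
This is the k = 1 eigenfunction (up to amplitude), so the ratio equals the sharp Poincaré constant exactly.


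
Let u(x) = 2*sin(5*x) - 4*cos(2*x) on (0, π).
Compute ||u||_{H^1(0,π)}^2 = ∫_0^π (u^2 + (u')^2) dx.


||u||_{H^1(0,π)}^2 = -800/21 + 92*π

u'(x) = 8*sin(2*x) + 10*cos(5*x).
Expand u² and (u')² and integrate term by term on (0, π), using: for integers n ≥ 1, ∫_0^π sin²(nx) dx = ∫_0^π cos²(nx) dx = π/2; for n ≠ n', ∫_0^π sin(nx)sin(n'x) dx = ∫_0^π cos(nx)cos(n'x) dx = 0; and by product-to-sum, ∫_0^π sin(nx)cos(n'x) dx = ½∫_0^π [sin((n+n')x) + sin((n−n')x)] dx, which is 0 when n+n' is even and 2n/(n²−n'²) when n+n' is odd (it need not vanish on (0, π)).
  u² squared terms: (-4)²·∫cos(2x)² dx = 16·π/2 = 8*π;  (2)²·∫sin(5x)² dx = 4·π/2 = 2*π.
  u² cross terms: 2·(-4)·(2)·∫cos(2x)·sin(5x) dx = -16·(10/21) = -160/21.
  So ∫_0^π u² dx = 8*π + 2*π − 160/21 = -160/21 + 10*π.
  (u')² squared terms: (8)²·∫sin(2x)² dx = 64·π/2 = 32*π;  (10)²·∫cos(5x)² dx = 100·π/2 = 50*π.
  (u')² cross terms: 2·(8)·(10)·∫sin(2x)·cos(5x) dx = 160·(-4/21) = -640/21.
  So ∫_0^π (u')² dx = 32*π + 50*π − 640/21 = -640/21 + 82*π.
||u||_{H^1}^2 = (-160/21 + 10*π) + (-640/21 + 82*π) = -800/21 + 92*π.


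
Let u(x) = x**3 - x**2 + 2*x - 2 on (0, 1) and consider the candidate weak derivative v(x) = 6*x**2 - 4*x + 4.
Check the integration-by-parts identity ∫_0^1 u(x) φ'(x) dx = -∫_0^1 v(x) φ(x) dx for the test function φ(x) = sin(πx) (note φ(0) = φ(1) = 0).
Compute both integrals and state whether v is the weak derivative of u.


LHS = -5/π + 12/π^3, RHS = -10/π + 24/π^3. No, v is not the weak derivative of u.

u(x) = x**3 - x**2 + 2*x - 2, classical derivative u'(x) = 3*x**2 - 2*x + 2.
φ(x) = sin(πx), so φ'(x) = π*cos(π*x).
Note φ(0) = φ(1) = 0, so the boundary term u·φ vanishes.
LHS = ∫_0^1 u(x) φ'(x) dx = ∫_0^1 (π*x^3*cos(π*x) - π*x^2*cos(π*x) + 2*π*x*cos(π*x) - 2*π*cos(π*x)) dx. Term by term:
  ∫_0^1 -2*π*cos(π*x) dx = 0;  ∫_0^1 π*x^3*cos(π*x) dx = -3/π + 12/π^3;  ∫_0^1 -π*x^2*cos(π*x) dx = 2/π;
  ∫_0^1 2*π*x*cos(π*x) dx = -4/π.
Sum: 0 + -3/π + 12/π^3 + 2/π − 4/π = -5/π + 12/π^3.
So LHS = -5/π + 12/π^3.
∫_0^1 v(x) φ(x) dx = ∫_0^1 (6*x^2*sin(π*x) - 4*x*sin(π*x) + 4*sin(π*x)) dx. Term by term:
  ∫_0^1 4*sin(π*x) dx = 8/π;  ∫_0^1 -4*x*sin(π*x) dx = -4/π;  ∫_0^1 6*x^2*sin(π*x) dx = -24/π^3 + 6/π.
Sum: 8/π − 4/π + -24/π^3 + 6/π = -24/π^3 + 10/π.
So RHS = -∫_0^1 v(x) φ(x) dx = -10/π + 24/π^3.
LHS − RHS = -12/π^3 + 5/π ≠ 0, so the identity fails.
(For a valid weak derivative the identity must hold for EVERY test function, in particular this one. The failure shows v is NOT the weak derivative of u.)
Correct weak derivative would be u'(x) = 3*x**2 - 2*x + 2.


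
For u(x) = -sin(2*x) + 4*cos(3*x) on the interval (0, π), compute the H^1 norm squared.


||u||_{H^1(0,π)}^2 = 64 + 165*π/2

u'(x) = -12*sin(3*x) - 2*cos(2*x).
Expand u² and (u')² and integrate term by term on (0, π), using: for integers n ≥ 1, ∫_0^π sin²(nx) dx = ∫_0^π cos²(nx) dx = π/2; for n ≠ n', ∫_0^π sin(nx)sin(n'x) dx = ∫_0^π cos(nx)cos(n'x) dx = 0; and by product-to-sum, ∫_0^π sin(nx)cos(n'x) dx = ½∫_0^π [sin((n+n')x) + sin((n−n')x)] dx, which is 0 when n+n' is even and 2n/(n²−n'²) when n+n' is odd (it need not vanish on (0, π)).
  u² squared terms: (-1)²·∫sin(2x)² dx = 1·π/2 = π/2;  (4)²·∫cos(3x)² dx = 16·π/2 = 8*π.
  u² cross terms: 2·(-1)·(4)·∫sin(2x)·cos(3x) dx = -8·(-4/5) = 32/5.
  So ∫_0^π u² dx = π/2 + 8*π + 32/5 = 32/5 + 17*π/2.
  (u')² squared terms: (-12)²·∫sin(3x)² dx = 144·π/2 = 72*π;  (-2)²·∫cos(2x)² dx = 4·π/2 = 2*π.
  (u')² cross terms: 2·(-12)·(-2)·∫sin(3x)·cos(2x) dx = 48·(6/5) = 288/5.
  So ∫_0^π (u')² dx = 72*π + 2*π + 288/5 = 288/5 + 74*π.
||u||_{H^1}^2 = (32/5 + 17*π/2) + (288/5 + 74*π) = 64 + 165*π/2.


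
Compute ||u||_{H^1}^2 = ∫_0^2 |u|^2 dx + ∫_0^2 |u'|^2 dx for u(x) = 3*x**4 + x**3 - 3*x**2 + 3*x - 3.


||u||_{H^1}^2 = 113088/35

The H^1 norm (squared) on an interval (0, L) is
  ||u||_{H^1}^2 = ∫_0^L u(x)^2 dx + ∫_0^L u'(x)^2 dx.
Compute u'(x) = 12*x**3 + 3*x**2 - 6*x + 3.
Then u(x)^2 = 9*x**8 + 6*x**7 - 17*x**6 + 12*x**5 - 3*x**4 - 24*x**3 + 27*x**2 - 18*x + 9 and u'(x)^2 = 144*x**6 + 72*x**5 - 135*x**4 + 36*x**3 + 54*x**2 - 36*x + 9.
Integrate each monomial from 0 to 2 using ∫_0^2 c·x^n dx = c·2^(n+1)/(n+1):
  ∫_0^2 u(x)^2 dx = ∫_0^2 (9*x^8 + 6*x^7 - 17*x^6 + 12*x^5 - 3*x^4 - 24*x^3 + 27*x^2 - 18*x + 9) dx. Term by term:
    ∫_0^2 9*x^8 dx = 512;  ∫_0^2 6*x^7 dx = 192;  ∫_0^2 -17*x^6 dx = -2176/7;
    ∫_0^2 12*x^5 dx = 128;  ∫_0^2 -3*x^4 dx = -96/5;  ∫_0^2 -24*x^3 dx = -96;
    ∫_0^2 27*x^2 dx = 72;  ∫_0^2 -18*x dx = -36;  ∫_0^2 9 dx = 18.
  Sum: 512 + 192 − 2176/7 + 128 − 96/5 − 96 + 72 − 36 + 18 = 16098/35.
  ∫_0^2 u'(x)^2 dx = ∫_0^2 (144*x^6 + 72*x^5 - 135*x^4 + 36*x^3 + 54*x^2 - 36*x + 9) dx. Term by term:
    ∫_0^2 144*x^6 dx = 18432/7;  ∫_0^2 72*x^5 dx = 768;  ∫_0^2 -135*x^4 dx = -864;
    ∫_0^2 36*x^3 dx = 144;  ∫_0^2 54*x^2 dx = 144;  ∫_0^2 -36*x dx = -72;
    ∫_0^2 9 dx = 18.
  Sum: 18432/7 + 768 − 864 + 144 + 144 − 72 + 18 = 19398/7.
Adding: ||u||_{H^1}^2 = 16098/35 + 19398/7 = 113088/35.


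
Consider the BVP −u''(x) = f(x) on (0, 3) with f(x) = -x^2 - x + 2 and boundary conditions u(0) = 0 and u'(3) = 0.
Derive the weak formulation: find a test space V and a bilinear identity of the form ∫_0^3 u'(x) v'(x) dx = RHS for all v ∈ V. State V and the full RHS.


V = {v ∈ H^1(0, 3) : v(0) = 0} (test functions vanish at x = 0 where u is specified); weak form: ∫_0^3 u'v' dx = ∫_0^3 (-x^2 - x + 2) v dx for all v ∈ V.

Multiply both sides by a test function v and integrate from 0 to 3:
  ∫_0^3 −u''(x) v(x) dx = ∫_0^3 f(x) v(x) dx.
Integrate the LHS by parts once:
  ∫_0^3 −u'' v dx = −[u'(x) v(x)]_0^3 + ∫_0^3 u'(x) v'(x) dx.
Thus ∫_0^3 u'(x) v'(x) dx = ∫_0^3 f(x) v(x) dx + [u'(x) v(x)]_0^3.
Choose V so that boundary terms are either known or forced to vanish.
Mixed BC: u(0) = 0 (Dirichlet) and u'(3) = 0 (Neumann). Define V = {v ∈ H^1(0, 3) : v(0) = 0}. Then [u' v]_0^3 = u'(3)·v(3) − u'(0)·0 = 0.
Weak formulation: find u (satisfying any essential BC) such that ∫_0^3 u'(x) v'(x) dx = ∫_0^3 f v dx for all v ∈ V (Dirichlet at 0 absorbed into V; the Neumann datum at x = 3 is zero, so no boundary term remains).
Substituting f(x) = -x^2 - x + 2, the right-hand side is ∫_0^3 (-x^2 - x + 2) v dx.


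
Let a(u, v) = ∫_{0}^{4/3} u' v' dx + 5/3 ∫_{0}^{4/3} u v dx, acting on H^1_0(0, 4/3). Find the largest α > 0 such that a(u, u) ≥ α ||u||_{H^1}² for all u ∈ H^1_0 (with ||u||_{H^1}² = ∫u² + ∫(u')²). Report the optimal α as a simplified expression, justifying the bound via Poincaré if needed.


α = 1

Coercivity of a(·,·) on H^1_0(0, 4/3) means a(u, u) ≥ α ||u||_{H^1}² for every u ∈ H^1_0.
The interval has length L = 4/3, and Poincaré/coercivity depend only on L. Here a(u, u) = ∫(u')² + (5/3)·∫u².
Here c = 5/3 ≥ 1, so a(u,u) = ∫(u')² + c∫u² ≥ ∫(u')² + ∫u² = ||u||_{H^1}², i.e. α = 1 works. No larger α is possible: a(u,u) ≥ α||u||_{H^1}² means (1−α)∫(u')² ≥ (α−c)∫u², and for the modes u_n = sin(nπ(x−x₀)/L) (x₀ the left endpoint) one has ∫u_n²/∫(u_n')² = (L/(nπ))² → 0, so a(u_n,u_n)/||u_n||_{H^1}² → 1. Hence the optimal constant is α = 1.
Therefore α = 1.


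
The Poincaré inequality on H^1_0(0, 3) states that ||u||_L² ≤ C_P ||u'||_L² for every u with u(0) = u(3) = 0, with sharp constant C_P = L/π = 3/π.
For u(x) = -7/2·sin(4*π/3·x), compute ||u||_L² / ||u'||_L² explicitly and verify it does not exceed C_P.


||u||_L² / ||u'||_L² = 3/(4*π) < C_P = 3/π.

u(x) = -7/2·sin(4*π/3·x), so u'(x) = -14*π*cos(4*π*x/3)/3.
Writing u(x) = A·sin(kπx/L) with A = -7/2 and k = 4, use ∫_0^L sin²(kπx/L) dx = L/2 and ∫_0^L cos²(kπx/L) dx = L/2.
u² = 49/4·sin²(4*π/3·x) and (u')² = 196*π^2/9·cos²(4*π/3·x), and each of sin², cos² integrates to L/2 = 3/2 over (0, 3).
∫_0^3 u² dx = 147/8, so ||u||_L² = 7*sqrt(6)/4.
∫_0^3 (u')² dx = 98*π^2/3, so ||u'||_L² = 7*sqrt(6)*π/3.
Ratio ||u||_L² / ||u'||_L² = 3/(4*π).
Sharp Poincaré constant on H^1_0(0, 3) is C_P = L/π = 3/π, achieved by sin(π/3·x).
This is the k = 4 harmonic; the ratio L/(kπ) is strictly less than C_P = L/π, consistent with the sharp inequality ||u||_L² ≤ C_P ||u'||_L².


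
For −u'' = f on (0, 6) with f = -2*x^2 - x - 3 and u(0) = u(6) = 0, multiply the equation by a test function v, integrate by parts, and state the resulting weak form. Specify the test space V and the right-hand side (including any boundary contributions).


V = H^1_0(0, 6) (so v(0) = v(6) = 0); weak form: ∫_0^6 u'v' dx = ∫_0^6 (-2*x^2 - x - 3) v dx for all v ∈ V.

Multiply both sides by a test function v and integrate from 0 to 6:
  ∫_0^6 −u''(x) v(x) dx = ∫_0^6 f(x) v(x) dx.
Integrate the LHS by parts once:
  ∫_0^6 −u'' v dx = −[u'(x) v(x)]_0^6 + ∫_0^6 u'(x) v'(x) dx.
Thus ∫_0^6 u'(x) v'(x) dx = ∫_0^6 f(x) v(x) dx + [u'(x) v(x)]_0^6.
Choose V so that boundary terms are either known or forced to vanish.
u is Dirichlet: u(0) = u(6) = 0. Let V = H^1_0(0, 6); then v(0) = v(6) = 0, and [u' v]_0^6 = 0.
Weak formulation: find u (satisfying any essential BC) such that ∫_0^6 u'(x) v'(x) dx = ∫_0^6 f v dx for all v ∈ V.
Substituting f(x) = -2*x^2 - x - 3, the right-hand side is ∫_0^6 (-2*x^2 - x - 3) v dx.


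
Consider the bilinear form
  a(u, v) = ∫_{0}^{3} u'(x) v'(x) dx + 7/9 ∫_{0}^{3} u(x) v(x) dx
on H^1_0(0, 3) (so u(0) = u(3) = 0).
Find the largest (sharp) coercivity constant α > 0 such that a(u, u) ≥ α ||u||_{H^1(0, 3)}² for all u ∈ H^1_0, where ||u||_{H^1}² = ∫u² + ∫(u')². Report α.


α = (7 + π^2)/(9 + π^2)

Coercivity of a(·,·) on H^1_0(0, 3) means a(u, u) ≥ α ||u||_{H^1}² for every u ∈ H^1_0.
The interval has length L = 3, and Poincaré/coercivity depend only on L. Here a(u, u) = ∫(u')² + (7/9)·∫u².
Here 0 < c = 7/9 < 1. The condition a(u,u) ≥ α||u||_{H^1}² reads (1−α)∫(u')² ≥ (α−c)∫u². Any admissible α is ≤ 1 (rapidly oscillating u have ∫u²/∫(u')² → 0), and α = 1 would force 0 ≥ (1−c)∫u², impossible since c < 1; so 1−α > 0. By the sharp Poincaré inequality on H^1_0 of an interval of length L, ∫(u')² ≥ (π/L)²∫u² with equality for the first sine mode sin(π(x−x₀)/L) (x₀ the left endpoint), so the inequality holds for all u iff (1−α)(π/L)² ≥ α − c, i.e. α ≤ ((π/L)² + c)/((π/L)² + 1) = (1 + c(L/π)²)/(1 + (L/π)²). With (π/L)² = π^2/9 and c = 7/9, the largest admissible constant is α = ((π/L)² + c)/((π/L)² + 1).
Simplifying, α = (7 + π^2)/(9 + π^2).


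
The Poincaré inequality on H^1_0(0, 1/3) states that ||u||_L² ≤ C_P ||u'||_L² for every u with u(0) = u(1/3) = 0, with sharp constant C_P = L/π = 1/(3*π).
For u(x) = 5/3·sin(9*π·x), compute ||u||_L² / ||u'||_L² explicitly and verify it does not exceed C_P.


||u||_L² / ||u'||_L² = 1/(9*π) < C_P = 1/(3*π).

u(x) = 5/3·sin(9*π·x), so u'(x) = 15*π*cos(9*π*x).
Writing u(x) = A·sin(kπx/L) with A = 5/3 and k = 3, use ∫_0^L sin²(kπx/L) dx = L/2 and ∫_0^L cos²(kπx/L) dx = L/2.
u² = 25/9·sin²(9*π·x) and (u')² = 225*π^2·cos²(9*π·x), and each of sin², cos² integrates to L/2 = 1/6 over (0, 1/3).
∫_0^1/3 u² dx = 25/54, so ||u||_L² = 5*sqrt(6)/18.
∫_0^1/3 (u')² dx = 75*π^2/2, so ||u'||_L² = 5*sqrt(6)*π/2.
Ratio ||u||_L² / ||u'||_L² = 1/(9*π).
Sharp Poincaré constant on H^1_0(0, 1/3) is C_P = L/π = 1/(3*π), achieved by sin(3*π·x).
This is the k = 3 harmonic; the ratio L/(kπ) is strictly less than C_P = L/π, consistent with the sharp inequality ||u||_L² ≤ C_P ||u'||_L².
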